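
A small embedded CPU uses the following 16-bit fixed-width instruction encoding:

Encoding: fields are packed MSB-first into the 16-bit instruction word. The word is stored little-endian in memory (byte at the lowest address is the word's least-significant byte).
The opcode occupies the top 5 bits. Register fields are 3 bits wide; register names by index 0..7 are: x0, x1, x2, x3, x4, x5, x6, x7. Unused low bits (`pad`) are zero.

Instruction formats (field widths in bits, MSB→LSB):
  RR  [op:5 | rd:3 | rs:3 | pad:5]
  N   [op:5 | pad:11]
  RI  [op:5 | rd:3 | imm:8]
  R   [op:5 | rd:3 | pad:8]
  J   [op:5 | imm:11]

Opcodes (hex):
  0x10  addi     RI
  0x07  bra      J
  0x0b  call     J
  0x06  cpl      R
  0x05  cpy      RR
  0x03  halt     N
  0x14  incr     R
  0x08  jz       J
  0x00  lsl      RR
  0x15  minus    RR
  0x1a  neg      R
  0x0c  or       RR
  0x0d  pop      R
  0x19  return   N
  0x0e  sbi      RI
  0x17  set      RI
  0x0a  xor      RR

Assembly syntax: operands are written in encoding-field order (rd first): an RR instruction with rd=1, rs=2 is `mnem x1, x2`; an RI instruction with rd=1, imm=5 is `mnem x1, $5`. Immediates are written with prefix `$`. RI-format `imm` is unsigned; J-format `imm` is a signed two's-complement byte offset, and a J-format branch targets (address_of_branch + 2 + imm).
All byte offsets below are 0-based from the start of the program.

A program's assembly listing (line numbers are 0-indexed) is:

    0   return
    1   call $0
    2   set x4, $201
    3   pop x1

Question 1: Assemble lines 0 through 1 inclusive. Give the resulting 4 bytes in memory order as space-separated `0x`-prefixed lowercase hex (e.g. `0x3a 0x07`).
0x00 0xc8 0x00 0x58

0. return fields op=0x19:5|pad=0:11 → word c800h → 00 c8
1. call fields op=0xb:5|imm=0:11 → word 5800h → 00 58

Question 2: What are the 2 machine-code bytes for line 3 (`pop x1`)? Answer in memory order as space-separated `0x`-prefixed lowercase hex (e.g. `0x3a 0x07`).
L3: pop op=0xd:5|rd=1:3|pad=0:8 ⇒ 0x6900 ⇒ little 00 69

0x00 0x69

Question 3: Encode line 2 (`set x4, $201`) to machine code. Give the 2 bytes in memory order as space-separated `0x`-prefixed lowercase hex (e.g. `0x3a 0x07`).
0xc9 0xbc

2. set fields op=0x17:5|rd=4:3|imm=201:8 → word bcc9h → c9 bc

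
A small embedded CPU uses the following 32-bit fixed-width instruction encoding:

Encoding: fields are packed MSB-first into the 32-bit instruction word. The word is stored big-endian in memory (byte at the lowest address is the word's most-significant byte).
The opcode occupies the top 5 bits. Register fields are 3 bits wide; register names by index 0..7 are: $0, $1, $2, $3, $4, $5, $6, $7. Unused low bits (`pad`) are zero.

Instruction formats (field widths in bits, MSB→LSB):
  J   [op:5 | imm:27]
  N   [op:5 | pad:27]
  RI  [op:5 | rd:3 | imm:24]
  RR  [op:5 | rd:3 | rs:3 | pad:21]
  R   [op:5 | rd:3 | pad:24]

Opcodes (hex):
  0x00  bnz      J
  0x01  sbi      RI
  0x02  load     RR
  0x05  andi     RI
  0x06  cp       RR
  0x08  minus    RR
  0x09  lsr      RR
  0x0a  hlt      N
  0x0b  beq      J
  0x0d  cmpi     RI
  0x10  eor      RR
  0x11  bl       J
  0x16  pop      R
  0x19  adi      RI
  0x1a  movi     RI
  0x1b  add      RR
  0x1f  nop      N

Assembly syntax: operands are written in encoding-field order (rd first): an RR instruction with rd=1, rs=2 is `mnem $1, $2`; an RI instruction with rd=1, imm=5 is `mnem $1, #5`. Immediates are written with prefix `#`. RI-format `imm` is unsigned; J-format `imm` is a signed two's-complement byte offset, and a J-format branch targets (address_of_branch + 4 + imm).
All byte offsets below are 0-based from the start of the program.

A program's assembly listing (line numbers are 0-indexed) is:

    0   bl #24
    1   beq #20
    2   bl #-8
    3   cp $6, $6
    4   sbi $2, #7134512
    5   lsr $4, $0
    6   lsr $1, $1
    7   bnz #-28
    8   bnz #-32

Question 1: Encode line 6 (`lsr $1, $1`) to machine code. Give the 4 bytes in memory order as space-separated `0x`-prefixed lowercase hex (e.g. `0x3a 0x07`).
0x49 0x20 0x00 0x00

line 6 (lsr): pack op=0x9:5|rd=1:3|rs=1:3|pad=0:21 = 0x49200000; big→ 49 20 00 00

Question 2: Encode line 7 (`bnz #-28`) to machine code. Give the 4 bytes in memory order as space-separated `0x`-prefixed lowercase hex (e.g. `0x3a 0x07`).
0x07 0xff 0xff 0xe4

7. bnz fields op=0x0:5|imm=-28:27 → word 07ffffe4h → 07 ff ff e4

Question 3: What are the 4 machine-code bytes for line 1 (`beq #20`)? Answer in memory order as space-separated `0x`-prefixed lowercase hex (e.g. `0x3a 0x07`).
0x58 0x00 0x00 0x14

line 1 (beq): pack op=0xb:5|imm=20:27 = 0x58000014; big→ 58 00 00 14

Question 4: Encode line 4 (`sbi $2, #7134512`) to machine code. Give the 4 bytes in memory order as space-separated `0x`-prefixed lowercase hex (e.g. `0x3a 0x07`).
L4: sbi op=0x1:5|rd=2:3|imm=7134512:24 ⇒ 0x0a6cdd30 ⇒ big 0a 6c dd 30

0x0a 0x6c 0xdd 0x30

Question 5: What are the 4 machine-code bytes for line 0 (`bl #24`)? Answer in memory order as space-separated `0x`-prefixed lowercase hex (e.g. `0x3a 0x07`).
L0: bl op=0x11:5|imm=24:27 ⇒ 0x88000018 ⇒ big 88 00 00 18

0x88 0x00 0x00 0x18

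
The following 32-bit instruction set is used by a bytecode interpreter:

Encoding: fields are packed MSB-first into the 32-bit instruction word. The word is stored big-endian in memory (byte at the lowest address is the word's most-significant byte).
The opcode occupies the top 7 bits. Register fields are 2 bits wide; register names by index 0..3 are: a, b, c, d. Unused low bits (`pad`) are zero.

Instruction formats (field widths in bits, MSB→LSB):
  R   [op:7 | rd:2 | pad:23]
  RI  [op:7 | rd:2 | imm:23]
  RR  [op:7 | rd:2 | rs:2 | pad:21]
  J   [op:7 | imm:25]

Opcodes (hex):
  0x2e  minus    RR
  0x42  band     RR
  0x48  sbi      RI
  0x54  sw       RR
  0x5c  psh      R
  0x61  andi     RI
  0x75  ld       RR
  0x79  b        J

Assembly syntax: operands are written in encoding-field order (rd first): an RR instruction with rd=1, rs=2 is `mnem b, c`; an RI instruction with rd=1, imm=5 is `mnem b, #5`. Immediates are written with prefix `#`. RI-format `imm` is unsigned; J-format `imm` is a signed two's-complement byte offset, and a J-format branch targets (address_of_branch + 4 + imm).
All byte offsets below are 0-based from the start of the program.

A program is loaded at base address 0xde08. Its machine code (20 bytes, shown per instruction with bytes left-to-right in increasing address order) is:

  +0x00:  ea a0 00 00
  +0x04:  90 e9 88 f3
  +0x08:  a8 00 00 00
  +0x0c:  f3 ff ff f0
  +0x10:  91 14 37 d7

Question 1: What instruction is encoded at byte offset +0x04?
sbi b, #6916339

[04] 90 e9 88 f3 → 0x90e988f3
  top 7b → 0x48 → sbi [RI]
  [24:23] rd=1 = b
  [22:0] imm=6916339 = #6916339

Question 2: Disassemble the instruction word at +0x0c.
off 0x0c: read f3 ff ff f0 as big → 0xf3fffff0
  op=0xf3fffff0>>25=0x79 ⇒ b (J)
  imm: (w>>0)&0x1ffffff=0x1fffff0 (s25→-16) → #-16

b #-16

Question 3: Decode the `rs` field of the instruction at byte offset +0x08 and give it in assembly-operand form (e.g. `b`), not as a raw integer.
a

@+08  big-endian(a8 00 00 00) = 0xa8000000
  top 7b → 0x54 → sw [RR]
  rd: (w>>23)&0x3=0x0 → a
  rs: (w>>21)&0x3=0x0 → a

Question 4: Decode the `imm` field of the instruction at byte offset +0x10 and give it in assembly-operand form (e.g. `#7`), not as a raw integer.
+0x10: 91 14 37 d7 ⇒ word 0x911437d7 (big)
  top 7b → 0x48 → sbi [RI]
  rd@[24:23]=0x2 ⇒ c
  imm@[22:0]=0x1437d7 ⇒ #1325015

#1325015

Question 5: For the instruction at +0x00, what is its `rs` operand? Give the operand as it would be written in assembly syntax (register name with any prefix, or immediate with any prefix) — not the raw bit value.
+0x00: ea a0 00 00 ⇒ word 0xeaa00000 (big)
  opcode bits[31:25]=0x75: ld/RR
  rd@[24:23]=0x1 ⇒ b
  rs@[22:21]=0x1 ⇒ b

b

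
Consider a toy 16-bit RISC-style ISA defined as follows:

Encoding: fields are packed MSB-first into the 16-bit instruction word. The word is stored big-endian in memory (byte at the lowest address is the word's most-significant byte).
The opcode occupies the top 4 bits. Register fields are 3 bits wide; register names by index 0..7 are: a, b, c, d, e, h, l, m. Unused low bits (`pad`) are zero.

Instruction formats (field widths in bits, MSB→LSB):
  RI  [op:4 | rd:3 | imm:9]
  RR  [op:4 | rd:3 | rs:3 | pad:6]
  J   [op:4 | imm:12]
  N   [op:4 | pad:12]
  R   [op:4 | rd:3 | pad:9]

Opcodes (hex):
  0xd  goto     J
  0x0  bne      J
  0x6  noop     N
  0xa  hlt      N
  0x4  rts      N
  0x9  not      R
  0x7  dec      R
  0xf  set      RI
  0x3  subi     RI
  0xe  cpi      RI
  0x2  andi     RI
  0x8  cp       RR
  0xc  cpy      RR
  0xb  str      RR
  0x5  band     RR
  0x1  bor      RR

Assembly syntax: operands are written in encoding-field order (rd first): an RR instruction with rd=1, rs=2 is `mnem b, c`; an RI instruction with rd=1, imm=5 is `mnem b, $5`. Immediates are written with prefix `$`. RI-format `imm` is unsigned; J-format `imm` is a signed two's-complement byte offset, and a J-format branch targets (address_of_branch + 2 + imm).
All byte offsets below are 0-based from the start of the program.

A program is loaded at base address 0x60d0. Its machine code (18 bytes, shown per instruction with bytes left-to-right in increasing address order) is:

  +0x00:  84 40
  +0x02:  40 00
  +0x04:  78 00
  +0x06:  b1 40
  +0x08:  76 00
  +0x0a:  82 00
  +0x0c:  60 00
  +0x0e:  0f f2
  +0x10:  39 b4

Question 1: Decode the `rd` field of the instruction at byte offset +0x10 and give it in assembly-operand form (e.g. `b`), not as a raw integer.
[10] 39 b4 → 0x39b4
  op=0x39b4>>12=0x3 ⇒ subi (RI)
  rd: (w>>9)&0x7=0x4 → e
  imm: (w>>0)&0x1ff=0x1b4 → $436

e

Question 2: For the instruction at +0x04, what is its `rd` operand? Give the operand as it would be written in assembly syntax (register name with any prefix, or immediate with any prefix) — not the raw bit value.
off 0x04: read 78 00 as big → 0x7800
  opcode bits[15:12]=0x7: dec/R
  rd@[11:9]=0x4 ⇒ e

e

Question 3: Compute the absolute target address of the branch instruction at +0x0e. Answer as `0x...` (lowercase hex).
off 0x0e: read 0f f2 as big → 0x0ff2
  top 4b → 0x0 → bne [J]
  imm@[11:0]=0xff2 (s12→-14) ⇒ $-14
  target = base 0x60d0 + off 0x0e + 2 + imm -14 = 0x60d2

0x60d2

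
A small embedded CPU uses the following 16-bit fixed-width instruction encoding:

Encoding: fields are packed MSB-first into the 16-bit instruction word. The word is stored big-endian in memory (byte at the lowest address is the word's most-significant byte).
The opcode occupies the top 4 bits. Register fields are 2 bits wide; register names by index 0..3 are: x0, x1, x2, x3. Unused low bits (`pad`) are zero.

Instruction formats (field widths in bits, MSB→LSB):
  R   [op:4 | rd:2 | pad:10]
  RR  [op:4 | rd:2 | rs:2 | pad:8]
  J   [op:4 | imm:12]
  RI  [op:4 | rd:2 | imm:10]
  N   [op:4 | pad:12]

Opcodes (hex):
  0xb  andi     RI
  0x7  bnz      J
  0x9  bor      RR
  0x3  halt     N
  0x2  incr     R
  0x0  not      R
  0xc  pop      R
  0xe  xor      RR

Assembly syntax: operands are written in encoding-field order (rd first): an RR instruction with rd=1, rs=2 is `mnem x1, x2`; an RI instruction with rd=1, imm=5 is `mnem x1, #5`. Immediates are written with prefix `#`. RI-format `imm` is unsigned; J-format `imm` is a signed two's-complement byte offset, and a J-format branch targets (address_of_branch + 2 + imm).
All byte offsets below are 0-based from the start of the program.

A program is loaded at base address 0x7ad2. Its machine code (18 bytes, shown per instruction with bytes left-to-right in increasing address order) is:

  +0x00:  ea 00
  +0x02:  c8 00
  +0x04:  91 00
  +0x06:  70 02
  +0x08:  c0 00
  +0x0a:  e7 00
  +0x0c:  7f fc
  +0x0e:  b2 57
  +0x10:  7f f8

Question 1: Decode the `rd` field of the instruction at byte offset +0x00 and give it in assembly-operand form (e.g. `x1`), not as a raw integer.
off 0x00: read ea 00 as big → 0xea00
  op=0xea00>>12=0xe ⇒ xor (RR)
  rd: (w>>10)&0x3=0x2 → x2
  rs: (w>>8)&0x3=0x2 → x2

x2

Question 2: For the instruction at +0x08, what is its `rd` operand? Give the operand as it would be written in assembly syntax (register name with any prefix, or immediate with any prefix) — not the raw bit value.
[08] c0 00 → 0xc000
  opcode bits[15:12]=0xc: pop/R
  rd@[11:10]=0x0 ⇒ x0

x0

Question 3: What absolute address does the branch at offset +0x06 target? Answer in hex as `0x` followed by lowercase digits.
0x7adc

@+06  big-endian(70 02) = 0x7002
  opcode bits[15:12]=0x7: bnz/J
  [11:0] imm=2 = #2
  target = base 0x7ad2 + off 0x06 + 2 + imm 2 = 0x7adc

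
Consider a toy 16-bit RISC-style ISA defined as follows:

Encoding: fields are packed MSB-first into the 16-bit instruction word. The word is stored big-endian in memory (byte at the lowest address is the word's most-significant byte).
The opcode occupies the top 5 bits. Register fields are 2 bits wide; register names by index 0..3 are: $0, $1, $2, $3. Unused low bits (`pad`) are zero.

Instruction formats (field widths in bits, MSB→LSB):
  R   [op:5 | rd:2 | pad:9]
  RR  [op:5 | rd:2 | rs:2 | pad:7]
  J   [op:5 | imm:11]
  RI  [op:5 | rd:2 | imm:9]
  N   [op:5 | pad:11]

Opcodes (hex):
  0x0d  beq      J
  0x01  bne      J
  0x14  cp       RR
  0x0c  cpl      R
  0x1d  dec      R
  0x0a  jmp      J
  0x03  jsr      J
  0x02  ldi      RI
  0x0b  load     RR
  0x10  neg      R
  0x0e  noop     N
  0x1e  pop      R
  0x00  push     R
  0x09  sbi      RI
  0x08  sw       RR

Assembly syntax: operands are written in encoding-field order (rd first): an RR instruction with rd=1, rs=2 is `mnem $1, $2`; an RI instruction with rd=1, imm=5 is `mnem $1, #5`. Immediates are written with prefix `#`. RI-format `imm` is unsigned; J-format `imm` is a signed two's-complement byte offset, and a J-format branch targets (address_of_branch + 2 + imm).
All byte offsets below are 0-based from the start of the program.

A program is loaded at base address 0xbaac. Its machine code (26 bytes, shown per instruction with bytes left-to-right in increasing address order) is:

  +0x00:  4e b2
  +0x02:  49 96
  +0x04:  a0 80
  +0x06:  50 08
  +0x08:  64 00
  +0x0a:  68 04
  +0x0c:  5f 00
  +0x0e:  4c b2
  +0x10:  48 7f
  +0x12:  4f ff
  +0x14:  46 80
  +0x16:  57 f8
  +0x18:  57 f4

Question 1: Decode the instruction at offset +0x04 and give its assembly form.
@+04  big-endian(a0 80) = 0xa080
  op=0xa080>>11=0x14 ⇒ cp (RR)
  rd@[10:9]=0x0 ⇒ $0
  rs@[8:7]=0x1 ⇒ $1

cp $0, $1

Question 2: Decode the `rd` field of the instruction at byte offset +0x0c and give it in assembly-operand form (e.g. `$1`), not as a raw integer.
$3

@+0c  big-endian(5f 00) = 0x5f00
  op=0x5f00>>11=0xb ⇒ load (RR)
  rd@[10:9]=0x3 ⇒ $3
  rs@[8:7]=0x2 ⇒ $2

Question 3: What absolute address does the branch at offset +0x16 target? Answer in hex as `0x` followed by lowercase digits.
0xbabc

off 0x16: read 57 f8 as big → 0x57f8
  opcode bits[15:11]=0xa: jmp/J
  [10:0] imm=2040 (s11→-8) = #-8
  target = base 0xbaac + off 0x16 + 2 + imm -8 = 0xbabc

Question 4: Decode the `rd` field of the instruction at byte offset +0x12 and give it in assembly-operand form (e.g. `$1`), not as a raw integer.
$3

@+12  big-endian(4f ff) = 0x4fff
  top 5b → 0x9 → sbi [RI]
  rd: (w>>9)&0x3=0x3 → $3
  imm: (w>>0)&0x1ff=0x1ff → #511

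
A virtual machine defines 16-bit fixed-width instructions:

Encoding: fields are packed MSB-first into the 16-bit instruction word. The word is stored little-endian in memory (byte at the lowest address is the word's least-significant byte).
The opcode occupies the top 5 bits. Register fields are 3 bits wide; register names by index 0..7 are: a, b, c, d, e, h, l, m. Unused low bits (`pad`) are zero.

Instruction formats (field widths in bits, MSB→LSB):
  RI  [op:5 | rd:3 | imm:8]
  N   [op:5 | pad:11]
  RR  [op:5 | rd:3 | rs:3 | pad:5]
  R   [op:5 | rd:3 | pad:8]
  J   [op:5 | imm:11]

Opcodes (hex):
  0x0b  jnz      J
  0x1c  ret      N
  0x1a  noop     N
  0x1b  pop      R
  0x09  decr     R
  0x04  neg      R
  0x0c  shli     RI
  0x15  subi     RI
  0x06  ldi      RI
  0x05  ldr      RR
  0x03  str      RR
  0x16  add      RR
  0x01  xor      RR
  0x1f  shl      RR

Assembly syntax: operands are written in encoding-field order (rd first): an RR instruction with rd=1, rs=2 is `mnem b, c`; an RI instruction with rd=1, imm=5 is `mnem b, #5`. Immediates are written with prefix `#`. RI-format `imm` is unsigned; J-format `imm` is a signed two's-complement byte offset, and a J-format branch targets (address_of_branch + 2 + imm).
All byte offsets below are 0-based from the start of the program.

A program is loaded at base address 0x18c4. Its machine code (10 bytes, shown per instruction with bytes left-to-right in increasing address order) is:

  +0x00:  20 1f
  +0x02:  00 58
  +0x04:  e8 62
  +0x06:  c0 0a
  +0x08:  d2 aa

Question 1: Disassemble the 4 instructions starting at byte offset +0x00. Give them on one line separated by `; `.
@+00  little-endian(20 1f) = 0x1f20
  op=0x1f20>>11=0x3 ⇒ str (RR)
  [10:8] rd=7 = m
  [7:5] rs=1 = b
@+02  little-endian(00 58) = 0x5800
  op=0x5800>>11=0xb ⇒ jnz (J)
  [10:0] imm=0 = #0
@+04  little-endian(e8 62) = 0x62e8
  op=0x62e8>>11=0xc ⇒ shli (RI)
  [10:8] rd=2 = c
  [7:0] imm=232 = #232
@+06  little-endian(c0 0a) = 0x0ac0
  op=0x0ac0>>11=0x1 ⇒ xor (RR)
  [10:8] rd=2 = c
  [7:5] rs=6 = l

str m, b; jnz #0; shli c, #232; xor c, l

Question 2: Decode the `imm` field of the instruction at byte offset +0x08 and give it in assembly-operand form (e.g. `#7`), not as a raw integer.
@+08  little-endian(d2 aa) = 0xaad2
  top 5b → 0x15 → subi [RI]
  rd: (w>>8)&0x7=0x2 → c
  imm: (w>>0)&0xff=0xd2 → #210

#210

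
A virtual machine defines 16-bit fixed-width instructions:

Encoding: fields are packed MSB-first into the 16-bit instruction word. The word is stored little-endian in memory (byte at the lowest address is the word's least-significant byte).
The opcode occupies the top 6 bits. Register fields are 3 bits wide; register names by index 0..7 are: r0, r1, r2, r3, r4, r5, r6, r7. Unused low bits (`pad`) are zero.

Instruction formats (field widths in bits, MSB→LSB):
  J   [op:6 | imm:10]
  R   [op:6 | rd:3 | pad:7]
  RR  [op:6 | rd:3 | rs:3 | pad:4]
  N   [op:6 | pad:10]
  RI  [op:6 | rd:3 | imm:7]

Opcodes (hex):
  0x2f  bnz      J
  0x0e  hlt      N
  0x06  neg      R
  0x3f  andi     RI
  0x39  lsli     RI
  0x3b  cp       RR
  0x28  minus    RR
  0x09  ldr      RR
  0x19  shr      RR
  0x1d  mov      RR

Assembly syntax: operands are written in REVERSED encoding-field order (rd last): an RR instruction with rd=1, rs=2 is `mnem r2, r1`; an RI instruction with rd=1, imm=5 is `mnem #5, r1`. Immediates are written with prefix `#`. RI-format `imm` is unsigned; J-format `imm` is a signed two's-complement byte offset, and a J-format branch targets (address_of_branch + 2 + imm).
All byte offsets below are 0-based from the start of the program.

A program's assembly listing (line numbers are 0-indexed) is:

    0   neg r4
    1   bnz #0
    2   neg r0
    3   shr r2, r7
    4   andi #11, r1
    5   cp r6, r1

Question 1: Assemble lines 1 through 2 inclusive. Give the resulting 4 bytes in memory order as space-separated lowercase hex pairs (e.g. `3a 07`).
00 bc 00 18

L1: bnz op=0x2f:6|imm=0:10 ⇒ 0xbc00 ⇒ little 00 bc
L2: neg op=0x6:6|rd=0:3|pad=0:7 ⇒ 0x1800 ⇒ little 00 18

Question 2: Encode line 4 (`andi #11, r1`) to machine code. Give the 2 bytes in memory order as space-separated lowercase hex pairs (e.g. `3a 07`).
L4: andi op=0x3f:6|rd=1:3|imm=11:7 ⇒ 0xfc8b ⇒ little 8b fc

8b fc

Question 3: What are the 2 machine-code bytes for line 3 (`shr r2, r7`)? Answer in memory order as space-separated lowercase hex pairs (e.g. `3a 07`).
3. shr fields op=0x19:6|rd=7:3|rs=2:3|pad=0:4 → word 67a0h → a0 67

a0 67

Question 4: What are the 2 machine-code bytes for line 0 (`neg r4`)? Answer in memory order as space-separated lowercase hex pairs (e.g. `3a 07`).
L0: neg op=0x6:6|rd=4:3|pad=0:7 ⇒ 0x1a00 ⇒ little 00 1a

00 1a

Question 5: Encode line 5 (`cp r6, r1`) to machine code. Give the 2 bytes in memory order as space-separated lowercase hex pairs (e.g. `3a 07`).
5. cp fields op=0x3b:6|rd=1:3|rs=6:3|pad=0:4 → word ece0h → e0 ec

e0 ec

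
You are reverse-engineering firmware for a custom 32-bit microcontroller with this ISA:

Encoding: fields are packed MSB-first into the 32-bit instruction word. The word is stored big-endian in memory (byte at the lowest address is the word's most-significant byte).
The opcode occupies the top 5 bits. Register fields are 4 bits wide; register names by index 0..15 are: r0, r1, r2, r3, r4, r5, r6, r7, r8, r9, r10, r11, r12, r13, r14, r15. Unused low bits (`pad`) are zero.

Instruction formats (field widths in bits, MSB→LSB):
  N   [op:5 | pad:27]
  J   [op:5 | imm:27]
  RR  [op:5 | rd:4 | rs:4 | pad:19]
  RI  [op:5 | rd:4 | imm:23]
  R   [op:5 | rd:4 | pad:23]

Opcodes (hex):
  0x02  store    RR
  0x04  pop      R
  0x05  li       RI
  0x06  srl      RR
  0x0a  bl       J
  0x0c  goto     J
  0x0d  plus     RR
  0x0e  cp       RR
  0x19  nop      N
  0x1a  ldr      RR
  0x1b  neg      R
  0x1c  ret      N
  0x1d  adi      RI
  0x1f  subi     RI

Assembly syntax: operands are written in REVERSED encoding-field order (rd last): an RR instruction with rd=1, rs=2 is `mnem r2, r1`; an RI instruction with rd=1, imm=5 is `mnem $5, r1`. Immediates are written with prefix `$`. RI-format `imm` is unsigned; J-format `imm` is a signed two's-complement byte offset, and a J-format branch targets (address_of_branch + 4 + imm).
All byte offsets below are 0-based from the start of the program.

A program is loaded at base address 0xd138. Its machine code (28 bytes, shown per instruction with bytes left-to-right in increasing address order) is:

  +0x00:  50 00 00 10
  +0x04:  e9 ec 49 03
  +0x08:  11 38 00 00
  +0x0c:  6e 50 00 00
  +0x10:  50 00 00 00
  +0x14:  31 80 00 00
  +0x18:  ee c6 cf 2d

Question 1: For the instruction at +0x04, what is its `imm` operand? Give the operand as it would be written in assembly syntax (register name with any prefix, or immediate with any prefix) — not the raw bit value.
@+04  big-endian(e9 ec 49 03) = 0xe9ec4903
  opcode bits[31:27]=0x1d: adi/RI
  rd: (w>>23)&0xf=0x3 → r3
  imm: (w>>0)&0x7fffff=0x6c4903 → $7096579

$7096579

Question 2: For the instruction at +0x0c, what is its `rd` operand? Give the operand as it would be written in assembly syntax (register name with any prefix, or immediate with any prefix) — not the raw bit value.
[0c] 6e 50 00 00 → 0x6e500000
  top 5b → 0xd → plus [RR]
  [26:23] rd=12 = r12
  [22:19] rs=10 = r10

r12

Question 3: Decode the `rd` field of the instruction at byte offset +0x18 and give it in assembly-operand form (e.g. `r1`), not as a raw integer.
+0x18: ee c6 cf 2d ⇒ word 0xeec6cf2d (big)
  opcode bits[31:27]=0x1d: adi/RI
  [26:23] rd=13 = r13
  [22:0] imm=4640557 = $4640557

r13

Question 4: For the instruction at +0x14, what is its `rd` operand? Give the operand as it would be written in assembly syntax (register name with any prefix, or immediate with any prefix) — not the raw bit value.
off 0x14: read 31 80 00 00 as big → 0x31800000
  opcode bits[31:27]=0x6: srl/RR
  rd@[26:23]=0x3 ⇒ r3
  rs@[22:19]=0x0 ⇒ r0

r3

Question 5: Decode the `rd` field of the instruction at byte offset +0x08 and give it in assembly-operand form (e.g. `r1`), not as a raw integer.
r2

[08] 11 38 00 00 → 0x11380000
  top 5b → 0x2 → store [RR]
  [26:23] rd=2 = r2
  [22:19] rs=7 = r7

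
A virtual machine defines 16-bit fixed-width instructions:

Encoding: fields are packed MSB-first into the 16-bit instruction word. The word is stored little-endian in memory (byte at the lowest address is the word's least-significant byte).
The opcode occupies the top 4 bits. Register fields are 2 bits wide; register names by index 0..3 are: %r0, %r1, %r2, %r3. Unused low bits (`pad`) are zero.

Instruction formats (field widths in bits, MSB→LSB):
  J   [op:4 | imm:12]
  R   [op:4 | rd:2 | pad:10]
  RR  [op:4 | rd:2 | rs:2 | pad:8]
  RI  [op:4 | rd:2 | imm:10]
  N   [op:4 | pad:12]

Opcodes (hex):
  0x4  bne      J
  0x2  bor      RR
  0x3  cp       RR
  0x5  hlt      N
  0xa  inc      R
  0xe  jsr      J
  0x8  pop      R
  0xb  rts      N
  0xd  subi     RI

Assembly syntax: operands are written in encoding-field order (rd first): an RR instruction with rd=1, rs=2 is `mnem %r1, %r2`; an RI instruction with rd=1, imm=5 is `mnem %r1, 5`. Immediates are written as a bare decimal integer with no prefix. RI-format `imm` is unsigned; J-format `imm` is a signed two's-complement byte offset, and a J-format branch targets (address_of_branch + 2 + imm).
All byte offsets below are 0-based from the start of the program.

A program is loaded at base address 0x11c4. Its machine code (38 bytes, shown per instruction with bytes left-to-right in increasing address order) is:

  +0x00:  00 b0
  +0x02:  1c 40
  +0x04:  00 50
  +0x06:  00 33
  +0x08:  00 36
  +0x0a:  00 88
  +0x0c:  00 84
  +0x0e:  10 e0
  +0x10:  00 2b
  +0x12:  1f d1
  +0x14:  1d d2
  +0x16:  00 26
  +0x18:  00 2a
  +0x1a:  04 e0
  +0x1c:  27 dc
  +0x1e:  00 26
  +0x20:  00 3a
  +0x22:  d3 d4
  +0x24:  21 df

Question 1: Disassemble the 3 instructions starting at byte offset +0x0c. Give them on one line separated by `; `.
pop %r1; jsr 16; bor %r2, %r3

off 0x0c: read 00 84 as little → 0x8400
  top 4b → 0x8 → pop [R]
  rd: (w>>10)&0x3=0x1 → %r1
off 0x0e: read 10 e0 as little → 0xe010
  top 4b → 0xe → jsr [J]
  imm: (w>>0)&0xfff=0x10 → 16
off 0x10: read 00 2b as little → 0x2b00
  top 4b → 0x2 → bor [RR]
  rd: (w>>10)&0x3=0x2 → %r2
  rs: (w>>8)&0x3=0x3 → %r3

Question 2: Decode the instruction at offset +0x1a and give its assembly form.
jsr 4

@+1a  little-endian(04 e0) = 0xe004
  op=0xe004>>12=0xe ⇒ jsr (J)
  imm@[11:0]=0x4 ⇒ 4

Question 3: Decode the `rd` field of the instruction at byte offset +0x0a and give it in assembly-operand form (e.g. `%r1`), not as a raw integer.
%r2

[0a] 00 88 → 0x8800
  opcode bits[15:12]=0x8: pop/R
  rd@[11:10]=0x2 ⇒ %r2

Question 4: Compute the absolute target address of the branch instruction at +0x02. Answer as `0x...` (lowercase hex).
off 0x02: read 1c 40 as little → 0x401c
  top 4b → 0x4 → bne [J]
  [11:0] imm=28 = 28
  target = base 0x11c4 + off 0x02 + 2 + imm 28 = 0x11e4

0x11e4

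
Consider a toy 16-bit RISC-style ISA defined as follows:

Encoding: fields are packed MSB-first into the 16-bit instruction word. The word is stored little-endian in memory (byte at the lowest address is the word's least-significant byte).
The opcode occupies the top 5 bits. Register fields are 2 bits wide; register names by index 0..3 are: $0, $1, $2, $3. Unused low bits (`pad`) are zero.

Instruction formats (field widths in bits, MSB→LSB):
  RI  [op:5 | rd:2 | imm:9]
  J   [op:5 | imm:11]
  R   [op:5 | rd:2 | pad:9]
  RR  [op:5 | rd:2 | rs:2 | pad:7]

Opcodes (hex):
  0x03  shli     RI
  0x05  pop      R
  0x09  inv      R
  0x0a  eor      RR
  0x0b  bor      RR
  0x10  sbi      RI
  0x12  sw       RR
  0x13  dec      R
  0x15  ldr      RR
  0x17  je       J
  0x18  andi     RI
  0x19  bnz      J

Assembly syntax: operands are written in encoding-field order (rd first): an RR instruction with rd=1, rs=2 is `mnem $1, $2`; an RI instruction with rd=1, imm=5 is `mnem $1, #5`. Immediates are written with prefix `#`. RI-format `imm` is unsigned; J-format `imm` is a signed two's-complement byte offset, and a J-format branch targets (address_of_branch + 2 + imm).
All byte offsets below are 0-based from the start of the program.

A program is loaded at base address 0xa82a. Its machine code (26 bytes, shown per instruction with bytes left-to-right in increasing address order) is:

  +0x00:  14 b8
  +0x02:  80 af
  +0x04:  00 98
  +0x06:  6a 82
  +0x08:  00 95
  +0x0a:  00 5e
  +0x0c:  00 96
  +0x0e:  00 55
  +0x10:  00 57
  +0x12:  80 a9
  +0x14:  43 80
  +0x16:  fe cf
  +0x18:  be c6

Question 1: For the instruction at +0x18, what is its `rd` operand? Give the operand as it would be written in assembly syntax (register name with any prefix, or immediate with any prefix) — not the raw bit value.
[18] be c6 → 0xc6be
  op=0xc6be>>11=0x18 ⇒ andi (RI)
  rd@[10:9]=0x3 ⇒ $3
  imm@[8:0]=0xbe ⇒ #190

$3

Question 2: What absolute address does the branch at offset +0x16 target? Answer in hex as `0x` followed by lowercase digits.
0xa840

+0x16: fe cf ⇒ word 0xcffe (little)
  opcode bits[15:11]=0x19: bnz/J
  imm@[10:0]=0x7fe (s11→-2) ⇒ #-2
  target = base 0xa82a + off 0x16 + 2 + imm -2 = 0xa840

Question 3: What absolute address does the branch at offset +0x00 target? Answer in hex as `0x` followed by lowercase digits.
0xa840

off 0x00: read 14 b8 as little → 0xb814
  op=0xb814>>11=0x17 ⇒ je (J)
  imm@[10:0]=0x14 ⇒ #20
  target = base 0xa82a + off 0x00 + 2 + imm 20 = 0xa840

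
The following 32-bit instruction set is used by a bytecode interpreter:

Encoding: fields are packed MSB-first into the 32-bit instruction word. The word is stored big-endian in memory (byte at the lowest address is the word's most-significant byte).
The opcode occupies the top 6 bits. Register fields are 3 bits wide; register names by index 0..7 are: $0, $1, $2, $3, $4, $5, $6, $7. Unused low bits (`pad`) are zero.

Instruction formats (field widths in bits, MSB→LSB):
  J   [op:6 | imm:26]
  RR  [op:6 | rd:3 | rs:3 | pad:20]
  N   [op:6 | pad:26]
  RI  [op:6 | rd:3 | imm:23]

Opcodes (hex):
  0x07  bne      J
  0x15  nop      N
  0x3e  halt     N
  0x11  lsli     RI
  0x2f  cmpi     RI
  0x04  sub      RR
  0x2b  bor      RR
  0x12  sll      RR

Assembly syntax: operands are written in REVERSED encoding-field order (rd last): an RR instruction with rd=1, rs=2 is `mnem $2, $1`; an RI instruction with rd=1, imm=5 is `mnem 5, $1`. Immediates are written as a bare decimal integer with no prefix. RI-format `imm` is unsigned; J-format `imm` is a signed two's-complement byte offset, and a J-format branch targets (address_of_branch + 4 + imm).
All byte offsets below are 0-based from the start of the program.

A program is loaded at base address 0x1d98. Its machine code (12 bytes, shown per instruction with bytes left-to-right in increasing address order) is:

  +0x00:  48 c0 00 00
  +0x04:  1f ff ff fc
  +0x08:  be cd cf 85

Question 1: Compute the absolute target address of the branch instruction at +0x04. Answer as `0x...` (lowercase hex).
[04] 1f ff ff fc → 0x1ffffffc
  opcode bits[31:26]=0x7: bne/J
  imm: (w>>0)&0x3ffffff=0x3fffffc (s26→-4) → -4
  target = base 0x1d98 + off 0x04 + 4 + imm -4 = 0x1d9c

0x1d9c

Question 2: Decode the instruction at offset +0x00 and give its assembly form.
@+00  big-endian(48 c0 00 00) = 0x48c00000
  top 6b → 0x12 → sll [RR]
  rd@[25:23]=0x1 ⇒ $1
  rs@[22:20]=0x4 ⇒ $4

sll $4, $1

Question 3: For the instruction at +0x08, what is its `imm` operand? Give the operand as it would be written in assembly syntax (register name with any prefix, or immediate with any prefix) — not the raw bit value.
+0x08: be cd cf 85 ⇒ word 0xbecdcf85 (big)
  top 6b → 0x2f → cmpi [RI]
  rd@[25:23]=0x5 ⇒ $5
  imm@[22:0]=0x4dcf85 ⇒ 5099397

5099397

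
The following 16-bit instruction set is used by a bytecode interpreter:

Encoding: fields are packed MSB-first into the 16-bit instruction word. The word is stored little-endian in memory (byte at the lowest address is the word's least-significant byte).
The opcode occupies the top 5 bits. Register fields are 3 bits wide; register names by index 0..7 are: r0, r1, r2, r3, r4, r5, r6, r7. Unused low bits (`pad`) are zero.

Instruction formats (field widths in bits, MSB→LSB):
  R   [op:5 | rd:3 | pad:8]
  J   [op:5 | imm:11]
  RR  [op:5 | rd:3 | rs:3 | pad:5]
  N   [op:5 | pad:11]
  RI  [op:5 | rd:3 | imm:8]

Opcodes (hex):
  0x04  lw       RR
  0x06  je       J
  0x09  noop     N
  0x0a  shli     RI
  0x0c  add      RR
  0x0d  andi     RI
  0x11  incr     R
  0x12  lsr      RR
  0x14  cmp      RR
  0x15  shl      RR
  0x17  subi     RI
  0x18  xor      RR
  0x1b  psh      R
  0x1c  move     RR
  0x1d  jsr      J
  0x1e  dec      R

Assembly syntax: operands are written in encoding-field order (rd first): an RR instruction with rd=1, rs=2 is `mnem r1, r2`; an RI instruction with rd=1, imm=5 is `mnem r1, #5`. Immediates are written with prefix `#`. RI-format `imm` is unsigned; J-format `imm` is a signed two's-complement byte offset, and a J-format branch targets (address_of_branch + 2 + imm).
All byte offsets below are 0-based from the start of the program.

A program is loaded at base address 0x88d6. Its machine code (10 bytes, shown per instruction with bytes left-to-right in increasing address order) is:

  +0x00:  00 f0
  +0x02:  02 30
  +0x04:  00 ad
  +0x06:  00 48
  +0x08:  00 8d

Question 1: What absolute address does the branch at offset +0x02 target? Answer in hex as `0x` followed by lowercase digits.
+0x02: 02 30 ⇒ word 0x3002 (little)
  top 5b → 0x6 → je [J]
  imm@[10:0]=0x2 ⇒ #2
  target = base 0x88d6 + off 0x02 + 2 + imm 2 = 0x88dc

0x88dc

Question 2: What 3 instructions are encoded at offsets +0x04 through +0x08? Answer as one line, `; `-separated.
@+04  little-endian(00 ad) = 0xad00
  opcode bits[15:11]=0x15: shl/RR
  [10:8] rd=5 = r5
  [7:5] rs=0 = r0
@+06  little-endian(00 48) = 0x4800
  opcode bits[15:11]=0x9: noop/N
@+08  little-endian(00 8d) = 0x8d00
  opcode bits[15:11]=0x11: incr/R
  [10:8] rd=5 = r5

shl r5, r0; noop; incr r5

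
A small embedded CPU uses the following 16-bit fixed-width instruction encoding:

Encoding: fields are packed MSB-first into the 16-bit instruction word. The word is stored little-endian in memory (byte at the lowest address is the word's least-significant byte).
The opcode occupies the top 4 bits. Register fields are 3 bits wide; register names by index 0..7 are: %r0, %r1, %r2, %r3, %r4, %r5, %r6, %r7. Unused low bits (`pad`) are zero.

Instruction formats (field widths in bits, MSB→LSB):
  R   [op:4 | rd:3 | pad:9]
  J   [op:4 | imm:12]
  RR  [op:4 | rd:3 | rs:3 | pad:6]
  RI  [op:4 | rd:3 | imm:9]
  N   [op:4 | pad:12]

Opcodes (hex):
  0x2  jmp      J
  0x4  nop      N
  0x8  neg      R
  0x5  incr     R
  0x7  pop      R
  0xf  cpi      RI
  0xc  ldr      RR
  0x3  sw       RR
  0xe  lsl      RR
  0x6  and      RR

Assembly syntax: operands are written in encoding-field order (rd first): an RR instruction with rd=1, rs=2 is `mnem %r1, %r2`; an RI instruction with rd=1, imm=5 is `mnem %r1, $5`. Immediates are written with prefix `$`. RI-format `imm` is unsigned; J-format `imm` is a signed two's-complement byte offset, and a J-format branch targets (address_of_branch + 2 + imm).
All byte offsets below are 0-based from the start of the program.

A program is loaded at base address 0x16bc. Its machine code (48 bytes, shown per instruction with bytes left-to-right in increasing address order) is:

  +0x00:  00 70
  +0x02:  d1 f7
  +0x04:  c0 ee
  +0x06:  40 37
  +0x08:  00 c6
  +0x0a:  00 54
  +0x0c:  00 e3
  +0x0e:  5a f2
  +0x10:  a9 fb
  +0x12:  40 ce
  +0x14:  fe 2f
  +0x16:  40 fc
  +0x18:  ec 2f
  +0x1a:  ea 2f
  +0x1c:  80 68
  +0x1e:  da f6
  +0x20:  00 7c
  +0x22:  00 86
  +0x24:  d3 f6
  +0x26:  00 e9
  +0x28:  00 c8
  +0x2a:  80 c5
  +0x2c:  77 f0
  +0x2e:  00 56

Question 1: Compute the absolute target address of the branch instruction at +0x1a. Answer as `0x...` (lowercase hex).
off 0x1a: read ea 2f as little → 0x2fea
  top 4b → 0x2 → jmp [J]
  imm: (w>>0)&0xfff=0xfea (s12→-22) → $-22
  target = base 0x16bc + off 0x1a + 2 + imm -22 = 0x16c2

0x16c2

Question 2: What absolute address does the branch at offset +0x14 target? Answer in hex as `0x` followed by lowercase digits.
0x16d0

@+14  little-endian(fe 2f) = 0x2ffe
  opcode bits[15:12]=0x2: jmp/J
  imm: (w>>0)&0xfff=0xffe (s12→-2) → $-2
  target = base 0x16bc + off 0x14 + 2 + imm -2 = 0x16d0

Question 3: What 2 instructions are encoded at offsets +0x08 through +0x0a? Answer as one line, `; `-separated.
off 0x08: read 00 c6 as little → 0xc600
  top 4b → 0xc → ldr [RR]
  rd@[11:9]=0x3 ⇒ %r3
  rs@[8:6]=0x0 ⇒ %r0
off 0x0a: read 00 54 as little → 0x5400
  top 4b → 0x5 → incr [R]
  rd@[11:9]=0x2 ⇒ %r2

ldr %r3, %r0; incr %r2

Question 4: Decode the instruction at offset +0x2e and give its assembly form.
+0x2e: 00 56 ⇒ word 0x5600 (little)
  top 4b → 0x5 → incr [R]
  [11:9] rd=3 = %r3

incr %r3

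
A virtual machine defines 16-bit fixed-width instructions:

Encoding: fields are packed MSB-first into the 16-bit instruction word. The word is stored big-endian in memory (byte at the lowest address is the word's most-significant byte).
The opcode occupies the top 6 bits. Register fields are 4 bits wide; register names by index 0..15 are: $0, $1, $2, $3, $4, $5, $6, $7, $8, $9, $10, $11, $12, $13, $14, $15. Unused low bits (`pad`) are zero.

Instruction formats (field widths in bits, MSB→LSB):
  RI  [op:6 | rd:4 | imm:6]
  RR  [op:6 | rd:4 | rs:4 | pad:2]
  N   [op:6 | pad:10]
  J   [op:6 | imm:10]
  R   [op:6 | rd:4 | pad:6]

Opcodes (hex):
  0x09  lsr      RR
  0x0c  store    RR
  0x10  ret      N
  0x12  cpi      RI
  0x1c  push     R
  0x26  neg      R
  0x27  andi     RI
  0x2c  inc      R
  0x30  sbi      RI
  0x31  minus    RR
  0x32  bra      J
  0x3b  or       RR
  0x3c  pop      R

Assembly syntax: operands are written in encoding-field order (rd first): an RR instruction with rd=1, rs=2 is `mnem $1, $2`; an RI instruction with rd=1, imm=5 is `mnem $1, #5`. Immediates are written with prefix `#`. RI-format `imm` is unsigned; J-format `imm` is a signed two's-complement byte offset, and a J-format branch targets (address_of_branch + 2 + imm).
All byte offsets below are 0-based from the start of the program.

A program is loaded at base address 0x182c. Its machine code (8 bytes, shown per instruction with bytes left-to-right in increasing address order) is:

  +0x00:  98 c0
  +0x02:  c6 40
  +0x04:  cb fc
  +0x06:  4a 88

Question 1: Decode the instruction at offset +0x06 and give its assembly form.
+0x06: 4a 88 ⇒ word 0x4a88 (big)
  opcode bits[15:10]=0x12: cpi/RI
  rd@[9:6]=0xa ⇒ $10
  imm@[5:0]=0x8 ⇒ #8

cpi $10, #8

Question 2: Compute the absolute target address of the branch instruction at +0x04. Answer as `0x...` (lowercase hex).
+0x04: cb fc ⇒ word 0xcbfc (big)
  opcode bits[15:10]=0x32: bra/J
  [9:0] imm=1020 (s10→-4) = #-4
  target = base 0x182c + off 0x04 + 2 + imm -4 = 0x182e

0x182e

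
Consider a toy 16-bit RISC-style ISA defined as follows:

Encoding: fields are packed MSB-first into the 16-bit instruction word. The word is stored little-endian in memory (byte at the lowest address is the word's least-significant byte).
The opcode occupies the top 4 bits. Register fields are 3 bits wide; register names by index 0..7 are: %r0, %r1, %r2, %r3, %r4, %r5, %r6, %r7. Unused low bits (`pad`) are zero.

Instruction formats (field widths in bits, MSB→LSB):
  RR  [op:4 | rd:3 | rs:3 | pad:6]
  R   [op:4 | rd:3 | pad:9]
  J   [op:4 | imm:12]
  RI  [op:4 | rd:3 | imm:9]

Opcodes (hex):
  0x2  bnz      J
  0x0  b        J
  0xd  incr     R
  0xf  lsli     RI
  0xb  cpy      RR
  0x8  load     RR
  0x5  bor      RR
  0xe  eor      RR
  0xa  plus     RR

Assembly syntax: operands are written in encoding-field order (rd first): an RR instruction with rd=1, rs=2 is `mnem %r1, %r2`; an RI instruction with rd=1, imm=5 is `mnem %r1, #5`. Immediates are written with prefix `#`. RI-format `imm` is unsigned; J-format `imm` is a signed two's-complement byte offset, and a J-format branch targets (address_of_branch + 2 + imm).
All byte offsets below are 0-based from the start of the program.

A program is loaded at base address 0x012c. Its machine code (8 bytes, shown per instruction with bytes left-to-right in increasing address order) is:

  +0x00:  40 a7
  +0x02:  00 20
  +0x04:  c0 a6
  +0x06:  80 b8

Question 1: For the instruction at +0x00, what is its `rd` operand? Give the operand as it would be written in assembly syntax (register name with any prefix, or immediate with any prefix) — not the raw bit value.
%r3

+0x00: 40 a7 ⇒ word 0xa740 (little)
  op=0xa740>>12=0xa ⇒ plus (RR)
  [11:9] rd=3 = %r3
  [8:6] rs=5 = %r5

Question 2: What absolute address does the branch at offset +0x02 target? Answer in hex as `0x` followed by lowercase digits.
0x0130

off 0x02: read 00 20 as little → 0x2000
  opcode bits[15:12]=0x2: bnz/J
  imm@[11:0]=0x0 ⇒ #0
  target = base 0x012c + off 0x02 + 2 + imm 0 = 0x0130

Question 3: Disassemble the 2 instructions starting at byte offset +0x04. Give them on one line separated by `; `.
+0x04: c0 a6 ⇒ word 0xa6c0 (little)
  op=0xa6c0>>12=0xa ⇒ plus (RR)
  rd@[11:9]=0x3 ⇒ %r3
  rs@[8:6]=0x3 ⇒ %r3
+0x06: 80 b8 ⇒ word 0xb880 (little)
  op=0xb880>>12=0xb ⇒ cpy (RR)
  rd@[11:9]=0x4 ⇒ %r4
  rs@[8:6]=0x2 ⇒ %r2

plus %r3, %r3; cpy %r4, %r2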